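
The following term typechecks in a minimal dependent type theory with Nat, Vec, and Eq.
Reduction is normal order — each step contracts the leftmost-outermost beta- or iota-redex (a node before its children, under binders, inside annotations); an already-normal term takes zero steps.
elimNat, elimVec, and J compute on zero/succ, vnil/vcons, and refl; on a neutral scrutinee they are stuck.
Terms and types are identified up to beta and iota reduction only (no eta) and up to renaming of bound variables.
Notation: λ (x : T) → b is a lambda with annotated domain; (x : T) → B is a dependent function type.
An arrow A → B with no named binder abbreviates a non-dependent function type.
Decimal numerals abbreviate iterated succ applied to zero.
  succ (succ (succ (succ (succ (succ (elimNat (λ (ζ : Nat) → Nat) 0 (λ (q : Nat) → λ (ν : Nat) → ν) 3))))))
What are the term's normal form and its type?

normal form:
  6
type:
  Nat
observation: contracting an elimNat iota-redex first, the term normalizes in 10 steps.


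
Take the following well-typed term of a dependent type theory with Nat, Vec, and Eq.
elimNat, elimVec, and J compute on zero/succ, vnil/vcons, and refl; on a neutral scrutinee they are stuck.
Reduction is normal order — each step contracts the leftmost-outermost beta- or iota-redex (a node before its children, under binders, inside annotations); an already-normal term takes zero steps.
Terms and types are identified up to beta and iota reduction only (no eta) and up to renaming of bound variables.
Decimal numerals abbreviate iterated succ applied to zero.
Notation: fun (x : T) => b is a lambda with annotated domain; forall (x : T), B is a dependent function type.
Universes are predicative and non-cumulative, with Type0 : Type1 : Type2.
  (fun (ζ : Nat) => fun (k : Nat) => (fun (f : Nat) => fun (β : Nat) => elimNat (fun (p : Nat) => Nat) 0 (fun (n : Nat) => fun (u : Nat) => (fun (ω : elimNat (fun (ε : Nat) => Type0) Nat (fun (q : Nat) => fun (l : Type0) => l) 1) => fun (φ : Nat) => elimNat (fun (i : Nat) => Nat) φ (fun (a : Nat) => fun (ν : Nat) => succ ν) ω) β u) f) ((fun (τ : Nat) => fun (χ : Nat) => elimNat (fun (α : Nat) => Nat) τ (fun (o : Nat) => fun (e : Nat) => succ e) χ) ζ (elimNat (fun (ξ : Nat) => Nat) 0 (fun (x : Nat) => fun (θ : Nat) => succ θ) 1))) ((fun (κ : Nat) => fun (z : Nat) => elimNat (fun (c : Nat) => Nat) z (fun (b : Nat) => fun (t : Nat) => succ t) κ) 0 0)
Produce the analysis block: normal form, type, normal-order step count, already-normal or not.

normal form:
  fun (ζ : Nat) => fun (k : Nat) => elimNat (fun (f : Nat) => Nat) 0 (fun (β : Nat) => fun (p : Nat) => succ p) k
type:
  forall (ζ : Nat), forall (k : Nat), Nat
normal-order step count: 21
started in normal form: no
first contracted redex: a beta-redex


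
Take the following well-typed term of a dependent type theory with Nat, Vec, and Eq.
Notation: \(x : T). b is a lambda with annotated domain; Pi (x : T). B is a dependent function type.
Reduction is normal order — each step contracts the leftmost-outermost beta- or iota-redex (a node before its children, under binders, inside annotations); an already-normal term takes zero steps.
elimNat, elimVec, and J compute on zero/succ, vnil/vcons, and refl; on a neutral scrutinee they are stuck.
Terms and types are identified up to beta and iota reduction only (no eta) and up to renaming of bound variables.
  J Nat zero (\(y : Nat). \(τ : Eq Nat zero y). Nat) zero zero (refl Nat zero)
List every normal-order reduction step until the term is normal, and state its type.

normal-order reduction sequence:
  J Nat zero (\(y : Nat). \(τ : Eq Nat zero y). Nat) zero zero (refl Nat zero)
  ~> zero
inferred type:
  Nat


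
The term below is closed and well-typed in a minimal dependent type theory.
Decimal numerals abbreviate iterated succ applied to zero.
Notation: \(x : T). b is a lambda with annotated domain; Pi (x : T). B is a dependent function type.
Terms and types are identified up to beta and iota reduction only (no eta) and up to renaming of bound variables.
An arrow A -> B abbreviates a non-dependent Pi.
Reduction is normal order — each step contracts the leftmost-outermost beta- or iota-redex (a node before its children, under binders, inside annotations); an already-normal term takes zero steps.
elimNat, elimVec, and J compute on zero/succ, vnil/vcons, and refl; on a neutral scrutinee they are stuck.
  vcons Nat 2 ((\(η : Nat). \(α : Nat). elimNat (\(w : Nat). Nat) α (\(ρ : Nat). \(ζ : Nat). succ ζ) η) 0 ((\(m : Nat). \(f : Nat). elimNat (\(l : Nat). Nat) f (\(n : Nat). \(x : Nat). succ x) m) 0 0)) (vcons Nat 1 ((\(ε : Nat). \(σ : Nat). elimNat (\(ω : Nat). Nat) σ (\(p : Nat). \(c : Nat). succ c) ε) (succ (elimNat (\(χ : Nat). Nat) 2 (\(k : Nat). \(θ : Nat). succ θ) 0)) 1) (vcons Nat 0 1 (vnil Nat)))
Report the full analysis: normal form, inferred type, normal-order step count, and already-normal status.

resulting normal form:
  vcons Nat 2 0 (vcons Nat 1 4 (vcons Nat 0 1 (vnil Nat)))
inferred type:
  Vec Nat 3
normal-order step count: 19
started in normal form: no
first contracted redex: a beta-redex


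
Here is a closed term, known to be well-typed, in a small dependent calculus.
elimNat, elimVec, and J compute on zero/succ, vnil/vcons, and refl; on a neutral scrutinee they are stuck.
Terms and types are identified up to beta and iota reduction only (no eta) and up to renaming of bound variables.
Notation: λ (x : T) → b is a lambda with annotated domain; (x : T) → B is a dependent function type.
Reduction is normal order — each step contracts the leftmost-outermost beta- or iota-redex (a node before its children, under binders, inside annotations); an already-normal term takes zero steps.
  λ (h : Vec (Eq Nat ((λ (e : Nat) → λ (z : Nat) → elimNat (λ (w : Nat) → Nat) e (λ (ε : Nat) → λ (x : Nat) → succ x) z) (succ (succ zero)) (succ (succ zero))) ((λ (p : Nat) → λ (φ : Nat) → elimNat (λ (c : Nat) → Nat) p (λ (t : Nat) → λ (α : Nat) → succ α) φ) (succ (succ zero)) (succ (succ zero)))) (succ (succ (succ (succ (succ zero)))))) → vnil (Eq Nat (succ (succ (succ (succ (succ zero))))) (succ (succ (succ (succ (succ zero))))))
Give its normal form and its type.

normal form:
  λ (h : Vec (Eq Nat (succ (succ (succ (succ zero)))) (succ (succ (succ (succ zero))))) (succ (succ (succ (succ (succ zero)))))) → vnil (Eq Nat (succ (succ (succ (succ (succ zero))))) (succ (succ (succ (succ (succ zero))))))
type:
  (h : Vec (Eq Nat (succ (succ (succ (succ zero)))) (succ (succ (succ (succ zero))))) (succ (succ (succ (succ (succ zero)))))) → Vec (Eq Nat (succ (succ (succ (succ (succ zero))))) (succ (succ (succ (succ (succ zero)))))) zero


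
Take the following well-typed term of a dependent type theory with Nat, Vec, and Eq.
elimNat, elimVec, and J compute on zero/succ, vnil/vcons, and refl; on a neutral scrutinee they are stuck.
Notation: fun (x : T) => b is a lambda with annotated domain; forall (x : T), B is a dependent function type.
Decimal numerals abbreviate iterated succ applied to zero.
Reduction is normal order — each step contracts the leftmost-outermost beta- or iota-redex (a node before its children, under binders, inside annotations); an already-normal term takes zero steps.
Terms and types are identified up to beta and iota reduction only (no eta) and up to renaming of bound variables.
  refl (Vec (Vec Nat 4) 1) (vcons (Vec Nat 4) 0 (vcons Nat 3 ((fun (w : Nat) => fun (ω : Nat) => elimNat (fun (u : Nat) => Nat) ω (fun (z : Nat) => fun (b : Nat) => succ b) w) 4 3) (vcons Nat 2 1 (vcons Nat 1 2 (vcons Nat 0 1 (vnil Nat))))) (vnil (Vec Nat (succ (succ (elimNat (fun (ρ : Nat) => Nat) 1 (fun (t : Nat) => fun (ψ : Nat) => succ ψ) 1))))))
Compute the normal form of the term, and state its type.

resulting normal form:
  refl (Vec (Vec Nat 4) 1) (vcons (Vec Nat 4) 0 (vcons Nat 3 7 (vcons Nat 2 1 (vcons Nat 1 2 (vcons Nat 0 1 (vnil Nat))))) (vnil (Vec Nat 4)))
inferred type:
  Eq (Vec (Vec Nat 4) 1) (vcons (Vec Nat 4) 0 (vcons Nat 3 7 (vcons Nat 2 1 (vcons Nat 1 2 (vcons Nat 0 1 (vnil Nat))))) (vnil (Vec Nat 4))) (vcons (Vec Nat 4) 0 (vcons Nat 3 7 (vcons Nat 2 1 (vcons Nat 1 2 (vcons Nat 0 1 (vnil Nat))))) (vnil (Vec Nat 4)))
observation: the term reaches its normal form after 19 normal-order steps.


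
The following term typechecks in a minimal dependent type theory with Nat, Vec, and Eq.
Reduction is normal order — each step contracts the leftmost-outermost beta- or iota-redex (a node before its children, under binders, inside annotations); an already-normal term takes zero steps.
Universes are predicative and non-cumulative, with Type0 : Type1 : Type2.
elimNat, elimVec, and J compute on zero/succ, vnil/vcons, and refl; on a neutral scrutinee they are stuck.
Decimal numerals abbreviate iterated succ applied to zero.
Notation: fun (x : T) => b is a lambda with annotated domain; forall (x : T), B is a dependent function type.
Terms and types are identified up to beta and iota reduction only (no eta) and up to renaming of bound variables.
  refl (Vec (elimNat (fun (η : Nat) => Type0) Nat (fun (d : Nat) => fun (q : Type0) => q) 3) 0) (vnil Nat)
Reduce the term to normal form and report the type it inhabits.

reduced normal form:
  refl (Vec Nat 0) (vnil Nat)
the term's type:
  Eq (Vec Nat 0) (vnil Nat) (vnil Nat)


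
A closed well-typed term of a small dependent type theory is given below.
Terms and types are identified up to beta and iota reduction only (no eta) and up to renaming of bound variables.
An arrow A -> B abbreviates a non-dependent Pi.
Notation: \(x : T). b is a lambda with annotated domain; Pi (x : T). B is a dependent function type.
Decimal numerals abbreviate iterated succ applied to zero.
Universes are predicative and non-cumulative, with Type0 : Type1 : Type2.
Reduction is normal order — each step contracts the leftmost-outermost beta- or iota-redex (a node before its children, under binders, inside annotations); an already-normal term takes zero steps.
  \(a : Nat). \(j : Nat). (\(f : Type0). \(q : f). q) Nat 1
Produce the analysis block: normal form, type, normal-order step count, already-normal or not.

reduced normal form:
  \(a : Nat). \(j : Nat). 1
inferred type:
  Nat -> Nat -> Nat
normal-order step count: 2
already normal: no
first redex: a beta-redex


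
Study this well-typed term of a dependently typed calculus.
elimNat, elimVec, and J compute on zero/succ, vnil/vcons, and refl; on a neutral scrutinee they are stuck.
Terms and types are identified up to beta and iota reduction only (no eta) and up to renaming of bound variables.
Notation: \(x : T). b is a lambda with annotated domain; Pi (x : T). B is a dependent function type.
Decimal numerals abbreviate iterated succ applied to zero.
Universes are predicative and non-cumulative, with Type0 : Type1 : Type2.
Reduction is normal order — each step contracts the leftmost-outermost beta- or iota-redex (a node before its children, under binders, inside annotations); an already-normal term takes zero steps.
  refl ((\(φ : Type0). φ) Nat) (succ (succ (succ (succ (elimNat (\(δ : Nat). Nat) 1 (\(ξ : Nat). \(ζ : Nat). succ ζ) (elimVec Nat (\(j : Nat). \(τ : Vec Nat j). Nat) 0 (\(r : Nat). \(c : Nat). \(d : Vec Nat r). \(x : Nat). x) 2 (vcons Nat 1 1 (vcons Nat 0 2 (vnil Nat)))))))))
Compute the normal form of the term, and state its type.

normal form:
  refl Nat 5
inferred type:
  Eq Nat 5 5


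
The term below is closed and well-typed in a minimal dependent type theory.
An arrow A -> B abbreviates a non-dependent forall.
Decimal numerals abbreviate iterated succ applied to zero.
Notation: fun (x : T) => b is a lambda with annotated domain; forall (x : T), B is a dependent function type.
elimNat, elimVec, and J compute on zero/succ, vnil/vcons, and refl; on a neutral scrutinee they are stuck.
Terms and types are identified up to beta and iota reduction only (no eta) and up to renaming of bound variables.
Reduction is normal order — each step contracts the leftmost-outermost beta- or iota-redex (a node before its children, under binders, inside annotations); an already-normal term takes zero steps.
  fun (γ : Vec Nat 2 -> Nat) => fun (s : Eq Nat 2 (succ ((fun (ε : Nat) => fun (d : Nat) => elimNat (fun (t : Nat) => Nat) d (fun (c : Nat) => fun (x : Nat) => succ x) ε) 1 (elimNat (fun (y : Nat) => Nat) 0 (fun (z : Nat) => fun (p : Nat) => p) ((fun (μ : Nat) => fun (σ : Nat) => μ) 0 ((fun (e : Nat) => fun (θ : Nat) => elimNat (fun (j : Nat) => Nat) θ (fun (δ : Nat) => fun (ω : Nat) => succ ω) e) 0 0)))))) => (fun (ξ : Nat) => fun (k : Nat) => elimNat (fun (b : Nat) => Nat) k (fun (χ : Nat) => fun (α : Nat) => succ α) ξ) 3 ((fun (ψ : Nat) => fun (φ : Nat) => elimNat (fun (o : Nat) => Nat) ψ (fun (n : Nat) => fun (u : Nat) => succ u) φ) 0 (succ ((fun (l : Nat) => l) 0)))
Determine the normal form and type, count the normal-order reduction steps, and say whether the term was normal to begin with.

normal form:
  fun (γ : Vec Nat 2 -> Nat) => fun (s : Eq Nat 2 2) => 4
the term's type:
  (Vec Nat 2 -> Nat) -> Eq Nat 2 2 -> Nat
steps to reach normal form (normal order): 28
already normal: no
first contracted redex: a beta-redex


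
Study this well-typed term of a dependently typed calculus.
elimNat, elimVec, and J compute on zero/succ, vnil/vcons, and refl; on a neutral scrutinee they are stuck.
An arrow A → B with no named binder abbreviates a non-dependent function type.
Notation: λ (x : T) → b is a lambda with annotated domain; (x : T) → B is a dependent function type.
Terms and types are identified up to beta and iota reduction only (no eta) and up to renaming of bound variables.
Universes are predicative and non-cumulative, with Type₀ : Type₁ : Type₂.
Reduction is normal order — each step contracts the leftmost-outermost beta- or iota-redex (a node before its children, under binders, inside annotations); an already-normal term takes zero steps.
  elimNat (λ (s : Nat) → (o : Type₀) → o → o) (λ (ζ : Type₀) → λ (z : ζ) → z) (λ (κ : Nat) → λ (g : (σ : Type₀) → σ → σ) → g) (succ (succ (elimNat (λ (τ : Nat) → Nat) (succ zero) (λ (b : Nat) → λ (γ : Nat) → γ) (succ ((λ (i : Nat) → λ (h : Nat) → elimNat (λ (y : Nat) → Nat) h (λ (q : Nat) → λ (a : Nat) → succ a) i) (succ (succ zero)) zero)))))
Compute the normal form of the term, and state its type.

reduced normal form:
  λ (s : Type₀) → λ (o : s) → o
type:
  (s : Type₀) → s → s
observation: the term reaches its normal form after 29 normal-order steps.


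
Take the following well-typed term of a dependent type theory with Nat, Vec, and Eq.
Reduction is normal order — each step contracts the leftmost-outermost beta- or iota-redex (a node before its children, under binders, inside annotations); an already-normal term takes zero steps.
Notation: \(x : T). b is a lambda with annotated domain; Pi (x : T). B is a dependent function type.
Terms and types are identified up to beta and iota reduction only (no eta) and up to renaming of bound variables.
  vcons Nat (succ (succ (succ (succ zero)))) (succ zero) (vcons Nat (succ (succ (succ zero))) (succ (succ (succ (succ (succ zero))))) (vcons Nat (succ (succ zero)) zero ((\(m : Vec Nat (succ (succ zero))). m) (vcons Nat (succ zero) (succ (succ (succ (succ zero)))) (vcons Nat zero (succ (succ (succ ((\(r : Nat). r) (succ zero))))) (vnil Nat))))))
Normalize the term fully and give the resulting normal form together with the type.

normal form:
  vcons Nat (succ (succ (succ (succ zero)))) (succ zero) (vcons Nat (succ (succ (succ zero))) (succ (succ (succ (succ (succ zero))))) (vcons Nat (succ (succ zero)) zero (vcons Nat (succ zero) (succ (succ (succ (succ zero)))) (vcons Nat zero (succ (succ (succ (succ zero)))) (vnil Nat)))))
inferred type:
  Vec Nat (succ (succ (succ (succ (succ zero)))))


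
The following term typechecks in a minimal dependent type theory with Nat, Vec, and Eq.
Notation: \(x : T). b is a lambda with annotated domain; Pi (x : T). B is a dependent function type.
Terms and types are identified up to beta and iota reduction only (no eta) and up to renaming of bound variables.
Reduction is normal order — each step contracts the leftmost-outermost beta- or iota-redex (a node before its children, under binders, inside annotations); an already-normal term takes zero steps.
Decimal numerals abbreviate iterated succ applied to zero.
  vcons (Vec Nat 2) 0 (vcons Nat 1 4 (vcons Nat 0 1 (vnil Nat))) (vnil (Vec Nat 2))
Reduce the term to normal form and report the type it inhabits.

normal form:
  vcons (Vec Nat 2) 0 (vcons Nat 1 4 (vcons Nat 0 1 (vnil Nat))) (vnil (Vec Nat 2))
the term's type:
  Vec (Vec Nat 2) 1


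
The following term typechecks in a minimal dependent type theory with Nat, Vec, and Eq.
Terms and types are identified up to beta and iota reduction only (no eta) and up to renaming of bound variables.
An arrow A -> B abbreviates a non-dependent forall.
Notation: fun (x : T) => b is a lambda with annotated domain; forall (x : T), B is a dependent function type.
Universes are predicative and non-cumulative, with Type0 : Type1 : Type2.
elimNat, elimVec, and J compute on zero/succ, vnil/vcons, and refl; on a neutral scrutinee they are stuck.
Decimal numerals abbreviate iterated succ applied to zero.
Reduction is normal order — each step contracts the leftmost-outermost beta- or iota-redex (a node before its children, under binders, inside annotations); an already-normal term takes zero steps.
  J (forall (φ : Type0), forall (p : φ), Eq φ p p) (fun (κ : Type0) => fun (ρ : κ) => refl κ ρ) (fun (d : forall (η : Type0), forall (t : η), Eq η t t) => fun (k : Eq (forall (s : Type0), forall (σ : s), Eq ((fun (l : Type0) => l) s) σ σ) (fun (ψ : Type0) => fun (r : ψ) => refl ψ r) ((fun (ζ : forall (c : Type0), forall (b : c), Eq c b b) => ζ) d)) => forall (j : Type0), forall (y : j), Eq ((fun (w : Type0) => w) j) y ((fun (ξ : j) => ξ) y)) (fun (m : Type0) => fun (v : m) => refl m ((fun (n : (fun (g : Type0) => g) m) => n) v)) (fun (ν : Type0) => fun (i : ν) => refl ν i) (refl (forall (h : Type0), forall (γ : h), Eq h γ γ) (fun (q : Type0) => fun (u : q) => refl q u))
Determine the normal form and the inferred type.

resulting normal form:
  fun (φ : Type0) => fun (p : φ) => refl φ p
inferred type:
  forall (φ : Type0), forall (p : φ), Eq φ p p


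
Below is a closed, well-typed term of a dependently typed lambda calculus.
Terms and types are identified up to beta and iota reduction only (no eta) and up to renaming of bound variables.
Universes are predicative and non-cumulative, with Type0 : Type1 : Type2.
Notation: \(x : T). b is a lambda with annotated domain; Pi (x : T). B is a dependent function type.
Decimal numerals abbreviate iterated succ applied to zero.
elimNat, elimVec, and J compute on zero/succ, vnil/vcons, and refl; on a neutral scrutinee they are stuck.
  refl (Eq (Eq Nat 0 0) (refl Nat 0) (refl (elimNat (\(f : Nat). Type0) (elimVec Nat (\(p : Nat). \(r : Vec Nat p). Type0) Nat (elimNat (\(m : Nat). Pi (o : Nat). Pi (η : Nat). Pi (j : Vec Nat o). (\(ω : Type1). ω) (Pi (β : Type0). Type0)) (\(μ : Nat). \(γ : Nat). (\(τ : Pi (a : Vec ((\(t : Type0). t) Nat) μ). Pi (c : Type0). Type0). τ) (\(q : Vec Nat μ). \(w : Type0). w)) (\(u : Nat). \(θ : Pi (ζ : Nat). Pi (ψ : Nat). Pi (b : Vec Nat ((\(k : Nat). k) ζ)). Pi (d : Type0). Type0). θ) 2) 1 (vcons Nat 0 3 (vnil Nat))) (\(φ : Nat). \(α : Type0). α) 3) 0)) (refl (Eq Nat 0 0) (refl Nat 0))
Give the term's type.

the term's type:
  Eq (Eq (Eq Nat 0 0) (refl Nat 0) (refl Nat 0)) (refl (Eq Nat 0 0) (refl Nat 0)) (refl (Eq Nat 0 0) (refl Nat 0))


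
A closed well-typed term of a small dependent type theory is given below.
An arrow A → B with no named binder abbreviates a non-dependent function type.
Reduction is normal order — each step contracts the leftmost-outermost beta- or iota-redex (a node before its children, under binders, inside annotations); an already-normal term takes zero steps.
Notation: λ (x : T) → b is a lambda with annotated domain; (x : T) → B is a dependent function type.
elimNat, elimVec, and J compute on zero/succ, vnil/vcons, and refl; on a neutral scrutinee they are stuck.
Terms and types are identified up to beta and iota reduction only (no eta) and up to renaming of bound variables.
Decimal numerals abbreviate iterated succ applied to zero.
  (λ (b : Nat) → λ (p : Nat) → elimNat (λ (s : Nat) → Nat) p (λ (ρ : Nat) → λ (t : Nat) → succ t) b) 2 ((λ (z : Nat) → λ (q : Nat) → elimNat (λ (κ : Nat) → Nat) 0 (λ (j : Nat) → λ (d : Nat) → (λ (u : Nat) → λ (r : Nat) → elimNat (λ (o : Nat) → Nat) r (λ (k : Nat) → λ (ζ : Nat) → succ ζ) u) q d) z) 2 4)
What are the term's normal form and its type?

reduced normal form:
  10
type:
  Nat


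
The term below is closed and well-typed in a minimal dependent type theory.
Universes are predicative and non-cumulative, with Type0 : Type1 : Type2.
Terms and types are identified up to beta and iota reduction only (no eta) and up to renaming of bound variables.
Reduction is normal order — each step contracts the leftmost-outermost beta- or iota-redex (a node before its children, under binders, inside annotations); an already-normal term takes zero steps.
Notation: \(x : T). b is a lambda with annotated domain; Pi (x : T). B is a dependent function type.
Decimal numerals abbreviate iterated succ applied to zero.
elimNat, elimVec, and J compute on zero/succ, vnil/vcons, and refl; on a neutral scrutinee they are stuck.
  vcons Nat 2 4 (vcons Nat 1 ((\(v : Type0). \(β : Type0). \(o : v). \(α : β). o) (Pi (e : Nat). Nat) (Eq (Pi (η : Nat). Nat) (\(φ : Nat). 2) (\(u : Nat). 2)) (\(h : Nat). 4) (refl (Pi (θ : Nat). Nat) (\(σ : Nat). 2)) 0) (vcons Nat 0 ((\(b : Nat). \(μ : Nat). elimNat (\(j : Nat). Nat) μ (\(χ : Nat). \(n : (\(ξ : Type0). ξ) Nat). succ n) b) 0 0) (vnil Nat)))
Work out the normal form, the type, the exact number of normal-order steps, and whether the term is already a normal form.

resulting normal form:
  vcons Nat 2 4 (vcons Nat 1 4 (vcons Nat 0 0 (vnil Nat)))
type:
  Vec Nat 3
steps to reach normal form (normal order): 8
already normal: no
first redex: a beta-redex


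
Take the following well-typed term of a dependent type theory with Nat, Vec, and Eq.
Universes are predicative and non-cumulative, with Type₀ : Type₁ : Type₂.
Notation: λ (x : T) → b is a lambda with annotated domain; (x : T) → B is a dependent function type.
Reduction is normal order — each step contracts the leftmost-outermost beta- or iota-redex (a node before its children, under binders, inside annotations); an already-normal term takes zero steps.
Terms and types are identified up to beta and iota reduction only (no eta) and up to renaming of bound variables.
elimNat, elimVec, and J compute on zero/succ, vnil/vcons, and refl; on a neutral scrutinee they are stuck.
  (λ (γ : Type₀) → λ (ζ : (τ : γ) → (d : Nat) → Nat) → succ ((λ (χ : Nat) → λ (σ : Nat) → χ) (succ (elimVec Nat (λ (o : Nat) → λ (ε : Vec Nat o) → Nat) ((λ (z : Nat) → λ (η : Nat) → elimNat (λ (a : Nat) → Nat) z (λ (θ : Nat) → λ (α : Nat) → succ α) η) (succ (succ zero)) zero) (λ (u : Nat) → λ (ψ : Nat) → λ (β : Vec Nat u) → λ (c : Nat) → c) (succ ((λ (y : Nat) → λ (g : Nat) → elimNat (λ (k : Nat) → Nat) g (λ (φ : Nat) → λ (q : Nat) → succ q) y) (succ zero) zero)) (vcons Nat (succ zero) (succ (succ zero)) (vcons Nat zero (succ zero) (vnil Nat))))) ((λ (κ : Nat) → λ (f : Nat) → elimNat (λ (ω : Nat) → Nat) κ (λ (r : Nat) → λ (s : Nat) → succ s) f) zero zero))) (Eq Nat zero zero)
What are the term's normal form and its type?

normal form:
  λ (γ : (ζ : Eq Nat zero zero) → (τ : Nat) → Nat) → succ (succ (succ (succ zero)))
the term's type:
  (γ : (ζ : Eq Nat zero zero) → (τ : Nat) → Nat) → Nat


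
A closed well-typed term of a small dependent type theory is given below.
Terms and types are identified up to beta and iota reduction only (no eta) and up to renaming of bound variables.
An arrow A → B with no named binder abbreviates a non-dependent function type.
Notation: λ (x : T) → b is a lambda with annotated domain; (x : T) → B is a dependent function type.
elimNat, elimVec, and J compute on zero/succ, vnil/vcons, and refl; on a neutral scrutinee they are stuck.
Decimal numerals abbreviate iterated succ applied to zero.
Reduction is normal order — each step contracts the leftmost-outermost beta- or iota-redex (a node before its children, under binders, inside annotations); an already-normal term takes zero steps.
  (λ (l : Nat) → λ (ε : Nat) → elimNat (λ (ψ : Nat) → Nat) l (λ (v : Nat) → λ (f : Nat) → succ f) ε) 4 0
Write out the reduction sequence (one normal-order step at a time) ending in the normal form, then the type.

normal-order reduction:
  (λ (l : Nat) → λ (ε : Nat) → elimNat (λ (ψ : Nat) → Nat) l (λ (v : Nat) → λ (f : Nat) → succ f) ε) 4 0
  ~> (λ (l : Nat) → elimNat (λ (ε : Nat) → Nat) 4 (λ (ψ : Nat) → λ (v : Nat) → succ v) l) 0
  ~> elimNat (λ (l : Nat) → Nat) 4 (λ (ε : Nat) → λ (ψ : Nat) → succ ψ) 0
  ~> 4
inferred type:
  Nat


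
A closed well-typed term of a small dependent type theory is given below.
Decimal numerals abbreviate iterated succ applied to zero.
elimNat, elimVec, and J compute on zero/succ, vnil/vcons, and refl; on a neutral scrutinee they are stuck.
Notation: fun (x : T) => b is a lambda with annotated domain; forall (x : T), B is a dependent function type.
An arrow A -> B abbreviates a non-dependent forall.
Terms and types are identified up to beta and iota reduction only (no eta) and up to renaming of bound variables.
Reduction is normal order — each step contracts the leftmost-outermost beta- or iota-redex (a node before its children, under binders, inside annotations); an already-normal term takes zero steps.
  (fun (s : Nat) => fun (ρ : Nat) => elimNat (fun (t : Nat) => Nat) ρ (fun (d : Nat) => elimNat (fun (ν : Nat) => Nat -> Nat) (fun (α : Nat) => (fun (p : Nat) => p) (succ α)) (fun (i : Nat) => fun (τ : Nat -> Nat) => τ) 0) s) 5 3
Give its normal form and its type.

reduced normal form:
  8
the term's type:
  Nat


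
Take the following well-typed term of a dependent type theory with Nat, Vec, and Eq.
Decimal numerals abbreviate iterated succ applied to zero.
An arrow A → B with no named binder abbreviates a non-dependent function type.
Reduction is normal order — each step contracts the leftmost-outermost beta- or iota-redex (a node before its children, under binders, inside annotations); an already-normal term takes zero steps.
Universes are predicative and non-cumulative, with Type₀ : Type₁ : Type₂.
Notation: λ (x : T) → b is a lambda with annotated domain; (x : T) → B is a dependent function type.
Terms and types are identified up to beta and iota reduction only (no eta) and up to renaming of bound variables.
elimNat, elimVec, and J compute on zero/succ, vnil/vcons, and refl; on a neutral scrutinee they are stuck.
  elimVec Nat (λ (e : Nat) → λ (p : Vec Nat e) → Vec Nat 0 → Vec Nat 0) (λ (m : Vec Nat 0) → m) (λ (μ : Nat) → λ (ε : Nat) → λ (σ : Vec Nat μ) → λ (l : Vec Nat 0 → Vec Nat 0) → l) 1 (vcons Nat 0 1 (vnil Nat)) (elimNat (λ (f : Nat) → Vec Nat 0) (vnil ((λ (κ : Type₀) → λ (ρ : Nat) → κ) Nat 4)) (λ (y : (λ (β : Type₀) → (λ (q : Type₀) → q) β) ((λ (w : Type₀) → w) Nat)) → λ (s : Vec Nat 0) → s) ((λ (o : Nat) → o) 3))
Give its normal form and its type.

normal form:
  vnil Nat
type:
  Vec Nat 0
observation: the leftmost-outermost redex is an elimVec iota-redex, and normalization takes 23 steps.


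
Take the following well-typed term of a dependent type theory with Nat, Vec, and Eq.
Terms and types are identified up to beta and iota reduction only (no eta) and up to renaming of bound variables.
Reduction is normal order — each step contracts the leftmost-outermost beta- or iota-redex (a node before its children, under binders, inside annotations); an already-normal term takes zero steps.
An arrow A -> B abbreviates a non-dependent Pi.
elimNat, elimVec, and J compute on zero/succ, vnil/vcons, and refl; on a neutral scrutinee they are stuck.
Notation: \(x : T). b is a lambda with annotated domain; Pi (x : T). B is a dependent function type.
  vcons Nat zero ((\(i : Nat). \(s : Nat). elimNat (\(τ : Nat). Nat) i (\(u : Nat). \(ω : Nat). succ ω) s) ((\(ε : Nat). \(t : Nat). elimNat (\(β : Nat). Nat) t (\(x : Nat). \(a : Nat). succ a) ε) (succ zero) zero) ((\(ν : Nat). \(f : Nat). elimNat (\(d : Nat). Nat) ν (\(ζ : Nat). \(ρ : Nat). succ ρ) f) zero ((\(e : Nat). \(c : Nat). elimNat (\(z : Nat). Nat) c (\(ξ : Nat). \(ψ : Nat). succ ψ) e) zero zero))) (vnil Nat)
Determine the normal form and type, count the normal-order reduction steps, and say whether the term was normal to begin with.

resulting normal form:
  vcons Nat zero (succ zero) (vnil Nat)
type:
  Vec Nat (succ zero)
steps to reach normal form (normal order): 15
already normal: no
first redex: a beta-redex


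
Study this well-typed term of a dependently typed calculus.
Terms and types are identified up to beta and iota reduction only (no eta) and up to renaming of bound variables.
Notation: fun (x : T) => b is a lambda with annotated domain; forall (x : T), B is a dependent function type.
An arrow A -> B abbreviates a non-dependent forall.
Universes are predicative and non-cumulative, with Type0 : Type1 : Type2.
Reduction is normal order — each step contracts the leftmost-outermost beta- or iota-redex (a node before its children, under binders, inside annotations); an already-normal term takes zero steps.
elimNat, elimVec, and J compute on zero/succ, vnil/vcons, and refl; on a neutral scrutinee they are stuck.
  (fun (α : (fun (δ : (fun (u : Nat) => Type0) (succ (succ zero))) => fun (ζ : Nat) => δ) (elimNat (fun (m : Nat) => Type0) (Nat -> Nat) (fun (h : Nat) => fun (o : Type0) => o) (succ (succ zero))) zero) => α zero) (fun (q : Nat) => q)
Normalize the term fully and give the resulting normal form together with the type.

resulting normal form:
  zero
type:
  Nat


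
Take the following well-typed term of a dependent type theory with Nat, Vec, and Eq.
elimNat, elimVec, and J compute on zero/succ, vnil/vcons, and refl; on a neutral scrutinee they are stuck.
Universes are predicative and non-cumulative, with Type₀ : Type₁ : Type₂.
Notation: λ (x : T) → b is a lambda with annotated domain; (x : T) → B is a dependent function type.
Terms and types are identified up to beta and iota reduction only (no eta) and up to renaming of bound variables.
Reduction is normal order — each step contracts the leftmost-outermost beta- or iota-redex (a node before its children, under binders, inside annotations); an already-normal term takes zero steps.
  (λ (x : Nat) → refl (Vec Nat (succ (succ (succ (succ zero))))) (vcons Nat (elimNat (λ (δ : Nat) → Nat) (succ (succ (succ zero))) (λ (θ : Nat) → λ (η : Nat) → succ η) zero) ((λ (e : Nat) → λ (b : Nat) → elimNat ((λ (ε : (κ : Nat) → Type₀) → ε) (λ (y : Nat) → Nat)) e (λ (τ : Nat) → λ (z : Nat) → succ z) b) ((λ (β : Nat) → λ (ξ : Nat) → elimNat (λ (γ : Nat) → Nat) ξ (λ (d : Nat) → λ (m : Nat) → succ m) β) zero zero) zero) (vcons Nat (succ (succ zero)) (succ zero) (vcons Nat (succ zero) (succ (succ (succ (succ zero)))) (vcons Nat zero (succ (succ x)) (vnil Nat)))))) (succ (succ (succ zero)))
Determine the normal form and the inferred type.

reduced normal form:
  refl (Vec Nat (succ (succ (succ (succ zero))))) (vcons Nat (succ (succ (succ zero))) zero (vcons Nat (succ (succ zero)) (succ zero) (vcons Nat (succ zero) (succ (succ (succ (succ zero)))) (vcons Nat zero (succ (succ (succ (succ (succ zero))))) (vnil Nat)))))
type:
  Eq (Vec Nat (succ (succ (succ (succ zero))))) (vcons Nat (succ (succ (succ zero))) zero (vcons Nat (succ (succ zero)) (succ zero) (vcons Nat (succ zero) (succ (succ (succ (succ zero)))) (vcons Nat zero (succ (succ (succ (succ (succ zero))))) (vnil Nat))))) (vcons Nat (succ (succ (succ zero))) zero (vcons Nat (succ (succ zero)) (succ zero) (vcons Nat (succ zero) (succ (succ (succ (succ zero)))) (vcons Nat zero (succ (succ (succ (succ (succ zero))))) (vnil Nat)))))
observation: the first redex contracted is a beta-redex; the normal form is reached in 8 normal-order steps.


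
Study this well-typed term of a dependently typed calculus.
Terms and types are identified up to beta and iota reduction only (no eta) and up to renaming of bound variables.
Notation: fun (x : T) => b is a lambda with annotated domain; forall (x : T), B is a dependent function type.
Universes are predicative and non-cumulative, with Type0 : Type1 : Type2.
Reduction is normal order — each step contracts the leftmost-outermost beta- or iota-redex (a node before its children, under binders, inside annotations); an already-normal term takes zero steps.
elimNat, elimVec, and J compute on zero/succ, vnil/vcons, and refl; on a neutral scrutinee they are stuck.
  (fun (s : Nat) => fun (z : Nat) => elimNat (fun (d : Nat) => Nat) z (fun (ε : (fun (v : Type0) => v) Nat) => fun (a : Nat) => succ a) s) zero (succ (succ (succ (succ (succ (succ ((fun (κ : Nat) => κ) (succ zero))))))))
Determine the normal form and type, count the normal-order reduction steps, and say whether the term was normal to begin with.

resulting normal form:
  succ (succ (succ (succ (succ (succ (succ zero))))))
type:
  Nat
normal-order step count: 4
started in normal form: no
first contracted redex: a beta-redex


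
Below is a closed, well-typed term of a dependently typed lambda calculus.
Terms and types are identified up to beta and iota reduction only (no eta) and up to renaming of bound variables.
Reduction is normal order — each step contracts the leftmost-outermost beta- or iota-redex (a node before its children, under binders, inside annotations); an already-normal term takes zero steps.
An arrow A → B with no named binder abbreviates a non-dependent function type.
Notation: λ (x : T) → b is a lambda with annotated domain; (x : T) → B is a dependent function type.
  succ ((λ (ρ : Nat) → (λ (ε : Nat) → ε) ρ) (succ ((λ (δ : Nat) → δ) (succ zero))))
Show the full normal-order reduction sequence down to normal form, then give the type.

normal-order reduction sequence:
  succ ((λ (ρ : Nat) → (λ (ε : Nat) → ε) ρ) (succ ((λ (δ : Nat) → δ) (succ zero))))
  ~> succ ((λ (ρ : Nat) → ρ) (succ ((λ (ε : Nat) → ε) (succ zero))))
  ~> succ (succ ((λ (ρ : Nat) → ρ) (succ zero)))
  ~> succ (succ (succ zero))
the term's type:
  Nat


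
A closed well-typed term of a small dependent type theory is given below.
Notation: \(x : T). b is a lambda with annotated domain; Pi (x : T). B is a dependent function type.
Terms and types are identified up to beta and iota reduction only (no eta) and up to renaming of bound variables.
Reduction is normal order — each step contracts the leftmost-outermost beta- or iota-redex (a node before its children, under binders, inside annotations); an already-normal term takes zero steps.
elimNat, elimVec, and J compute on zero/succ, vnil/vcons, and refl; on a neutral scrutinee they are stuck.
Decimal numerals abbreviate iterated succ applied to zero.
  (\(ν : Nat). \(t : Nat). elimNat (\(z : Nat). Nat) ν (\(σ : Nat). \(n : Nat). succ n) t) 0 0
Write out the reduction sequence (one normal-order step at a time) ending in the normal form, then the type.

normal-order reduction:
  (\(ν : Nat). \(t : Nat). elimNat (\(z : Nat). Nat) ν (\(σ : Nat). \(n : Nat). succ n) t) 0 0
  ~> (\(ν : Nat). elimNat (\(t : Nat). Nat) 0 (\(z : Nat). \(σ : Nat). succ σ) ν) 0
  ~> elimNat (\(ν : Nat). Nat) 0 (\(t : Nat). \(z : Nat). succ z) 0
  ~> 0
the term's type:
  Nat


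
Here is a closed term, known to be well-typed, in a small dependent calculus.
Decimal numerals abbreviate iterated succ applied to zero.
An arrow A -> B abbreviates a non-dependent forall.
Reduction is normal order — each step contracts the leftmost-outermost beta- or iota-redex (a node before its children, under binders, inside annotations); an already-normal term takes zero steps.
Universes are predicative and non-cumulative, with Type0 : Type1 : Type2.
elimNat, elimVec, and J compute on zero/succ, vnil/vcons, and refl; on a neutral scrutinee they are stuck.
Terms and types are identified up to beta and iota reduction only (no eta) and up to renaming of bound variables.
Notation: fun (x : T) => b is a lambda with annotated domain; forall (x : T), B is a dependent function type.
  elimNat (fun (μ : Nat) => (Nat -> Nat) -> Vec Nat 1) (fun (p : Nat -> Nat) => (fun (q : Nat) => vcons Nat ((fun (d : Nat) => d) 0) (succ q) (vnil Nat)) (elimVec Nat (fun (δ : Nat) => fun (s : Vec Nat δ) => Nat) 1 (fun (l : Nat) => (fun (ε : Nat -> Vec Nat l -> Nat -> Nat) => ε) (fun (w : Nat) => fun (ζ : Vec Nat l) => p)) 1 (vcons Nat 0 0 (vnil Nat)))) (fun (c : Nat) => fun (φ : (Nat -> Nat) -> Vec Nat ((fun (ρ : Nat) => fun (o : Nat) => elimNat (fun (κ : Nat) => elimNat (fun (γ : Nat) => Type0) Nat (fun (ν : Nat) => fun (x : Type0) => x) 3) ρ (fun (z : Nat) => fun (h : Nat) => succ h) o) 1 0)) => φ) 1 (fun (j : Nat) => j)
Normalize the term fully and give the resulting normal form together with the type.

resulting normal form:
  vcons Nat 0 2 (vnil Nat)
type:
  Vec Nat 1


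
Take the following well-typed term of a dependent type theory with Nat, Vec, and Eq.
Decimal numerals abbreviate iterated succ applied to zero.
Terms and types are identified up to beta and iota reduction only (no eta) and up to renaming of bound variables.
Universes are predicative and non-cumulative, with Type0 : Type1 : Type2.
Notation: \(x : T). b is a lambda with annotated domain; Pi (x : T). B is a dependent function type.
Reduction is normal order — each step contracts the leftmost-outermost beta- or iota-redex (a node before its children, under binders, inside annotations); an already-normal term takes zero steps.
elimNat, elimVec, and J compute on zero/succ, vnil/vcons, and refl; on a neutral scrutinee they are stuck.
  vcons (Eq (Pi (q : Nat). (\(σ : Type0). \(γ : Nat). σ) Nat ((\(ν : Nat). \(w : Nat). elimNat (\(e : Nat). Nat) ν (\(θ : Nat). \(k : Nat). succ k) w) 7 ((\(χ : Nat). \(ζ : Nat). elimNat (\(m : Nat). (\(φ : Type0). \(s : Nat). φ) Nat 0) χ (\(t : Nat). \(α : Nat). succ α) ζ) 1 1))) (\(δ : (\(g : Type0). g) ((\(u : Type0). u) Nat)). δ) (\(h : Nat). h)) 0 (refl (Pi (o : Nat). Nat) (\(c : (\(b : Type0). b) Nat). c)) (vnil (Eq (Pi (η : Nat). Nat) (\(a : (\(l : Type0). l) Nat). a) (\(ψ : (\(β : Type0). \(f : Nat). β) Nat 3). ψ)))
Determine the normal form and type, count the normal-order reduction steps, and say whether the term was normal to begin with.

normal form:
  vcons (Eq (Pi (q : Nat). Nat) (\(σ : Nat). σ) (\(γ : Nat). γ)) 0 (refl (Pi (ν : Nat). Nat) (\(w : Nat). w)) (vnil (Eq (Pi (e : Nat). Nat) (\(θ : Nat). θ) (\(k : Nat). k)))
the term's type:
  Vec (Eq (Pi (q : Nat). Nat) (\(σ : Nat). σ) (\(γ : Nat). γ)) 1
steps to reach normal form (normal order): 8
already normal: no
first redex: a beta-redex


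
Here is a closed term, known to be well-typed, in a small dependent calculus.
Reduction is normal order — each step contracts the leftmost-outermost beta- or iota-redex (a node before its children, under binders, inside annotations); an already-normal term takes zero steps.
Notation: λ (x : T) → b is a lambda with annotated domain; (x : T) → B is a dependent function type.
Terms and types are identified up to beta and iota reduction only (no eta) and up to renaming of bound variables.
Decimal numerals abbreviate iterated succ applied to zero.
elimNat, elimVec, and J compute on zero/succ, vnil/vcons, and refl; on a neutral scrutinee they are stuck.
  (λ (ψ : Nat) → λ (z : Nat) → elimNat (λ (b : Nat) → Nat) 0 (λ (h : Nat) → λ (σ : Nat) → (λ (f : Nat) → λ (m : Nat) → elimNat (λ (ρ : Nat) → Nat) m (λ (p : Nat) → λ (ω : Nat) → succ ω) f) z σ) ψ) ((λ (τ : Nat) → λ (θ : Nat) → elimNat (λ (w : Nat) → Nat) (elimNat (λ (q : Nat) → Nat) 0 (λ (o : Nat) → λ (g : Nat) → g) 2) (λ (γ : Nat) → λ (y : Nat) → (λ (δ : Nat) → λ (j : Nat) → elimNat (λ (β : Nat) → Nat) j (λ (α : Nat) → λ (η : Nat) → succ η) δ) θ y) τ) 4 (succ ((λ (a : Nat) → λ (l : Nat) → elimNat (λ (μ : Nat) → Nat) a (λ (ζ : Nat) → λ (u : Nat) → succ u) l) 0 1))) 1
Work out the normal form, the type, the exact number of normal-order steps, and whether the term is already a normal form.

reduced normal form:
  8
type:
  Nat
normal-order step count: 115
already normal: no
first redex: a beta-redex
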